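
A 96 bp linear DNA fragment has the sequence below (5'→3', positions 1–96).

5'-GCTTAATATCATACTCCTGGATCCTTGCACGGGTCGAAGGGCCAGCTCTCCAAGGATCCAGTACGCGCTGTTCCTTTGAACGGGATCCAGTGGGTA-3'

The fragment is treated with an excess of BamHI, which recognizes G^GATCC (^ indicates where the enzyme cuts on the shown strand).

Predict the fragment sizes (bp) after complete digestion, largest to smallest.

35, 29, 19, 13 bp

BamHI sites (GGATCC) start at positions 19, 54, 83.
BamHI cuts after the first base of each site, so after positions 19, 54, 83.
Linear molecule, 3 cuts → 4 fragments:
  1–19 → 19 bp
  20–54 → 35 bp
  55–83 → 29 bp
  84–96 → 13 bp
Sorted largest to smallest: 35, 29, 19, 13 bp.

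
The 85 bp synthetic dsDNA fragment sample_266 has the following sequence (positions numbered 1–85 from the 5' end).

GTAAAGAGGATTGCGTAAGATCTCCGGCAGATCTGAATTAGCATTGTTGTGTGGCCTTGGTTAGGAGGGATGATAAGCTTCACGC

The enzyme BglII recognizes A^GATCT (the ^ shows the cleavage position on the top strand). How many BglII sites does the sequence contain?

AGATCT occurs starting at positions 18, 29.
BglII cuts at 2 sites.

2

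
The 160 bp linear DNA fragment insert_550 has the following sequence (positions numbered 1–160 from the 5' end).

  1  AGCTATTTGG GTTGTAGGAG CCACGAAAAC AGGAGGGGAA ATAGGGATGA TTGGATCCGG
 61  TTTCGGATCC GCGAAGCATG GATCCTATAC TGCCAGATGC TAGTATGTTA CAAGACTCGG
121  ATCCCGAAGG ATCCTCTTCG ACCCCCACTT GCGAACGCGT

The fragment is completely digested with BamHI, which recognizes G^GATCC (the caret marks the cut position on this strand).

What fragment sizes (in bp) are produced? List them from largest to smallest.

53, 39, 31, 15, 12, 10 bp

BamHI sites (GGATCC) start at positions 53, 65, 80, 119, 129.
BamHI cuts after the first base of each site, so after positions 53, 65, 80, 119, 129.
Linear molecule, 5 cuts → 6 fragments:
  1–53 → 53 bp
  54–65 → 12 bp
  66–80 → 15 bp
  81–119 → 39 bp
  120–129 → 10 bp
  130–160 → 31 bp
Sorted largest to smallest: 53, 39, 31, 15, 12, 10 bp.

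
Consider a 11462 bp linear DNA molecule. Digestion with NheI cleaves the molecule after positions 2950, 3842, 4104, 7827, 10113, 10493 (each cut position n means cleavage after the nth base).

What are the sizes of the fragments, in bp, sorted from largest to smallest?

3723, 2950, 2286, 969, 892, 380, 262 bp

Linear molecule, 6 cuts → 7 fragments:
  2950 − 0 = 2950 bp
  3842 − 2950 = 892 bp
  4104 − 3842 = 262 bp
  7827 − 4104 = 3723 bp
  10113 − 7827 = 2286 bp
  10493 − 10113 = 380 bp
  11462 − 10493 = 969 bp
Sorted largest to smallest: 3723, 2950, 2286, 969, 892, 380, 262 bp.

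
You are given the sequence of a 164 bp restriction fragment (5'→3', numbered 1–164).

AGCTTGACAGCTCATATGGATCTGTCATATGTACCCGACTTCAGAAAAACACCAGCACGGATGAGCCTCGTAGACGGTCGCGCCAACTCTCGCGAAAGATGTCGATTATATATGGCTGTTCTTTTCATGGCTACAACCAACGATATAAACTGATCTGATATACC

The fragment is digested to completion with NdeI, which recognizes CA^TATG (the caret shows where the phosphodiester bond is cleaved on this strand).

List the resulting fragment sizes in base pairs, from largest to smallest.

137, 14, 13 bp

NdeI sites (CATATG) start at positions 13, 26.
NdeI cuts after base 2 of each site, so after positions 14, 27.
Linear molecule, 2 cuts → 3 fragments:
  1–14 → 14 bp
  15–27 → 13 bp
  28–164 → 137 bp
Sorted largest to smallest: 137, 14, 13 bp.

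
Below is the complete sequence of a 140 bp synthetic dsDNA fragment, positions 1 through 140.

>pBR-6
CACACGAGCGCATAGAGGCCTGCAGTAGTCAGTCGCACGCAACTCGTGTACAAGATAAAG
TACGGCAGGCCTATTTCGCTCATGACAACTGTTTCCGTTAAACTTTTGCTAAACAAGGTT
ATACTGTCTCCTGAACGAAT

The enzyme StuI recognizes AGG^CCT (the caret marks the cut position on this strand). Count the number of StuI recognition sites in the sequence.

2

AGGCCT occurs starting at positions 16, 67.
StuI cuts at 2 sites.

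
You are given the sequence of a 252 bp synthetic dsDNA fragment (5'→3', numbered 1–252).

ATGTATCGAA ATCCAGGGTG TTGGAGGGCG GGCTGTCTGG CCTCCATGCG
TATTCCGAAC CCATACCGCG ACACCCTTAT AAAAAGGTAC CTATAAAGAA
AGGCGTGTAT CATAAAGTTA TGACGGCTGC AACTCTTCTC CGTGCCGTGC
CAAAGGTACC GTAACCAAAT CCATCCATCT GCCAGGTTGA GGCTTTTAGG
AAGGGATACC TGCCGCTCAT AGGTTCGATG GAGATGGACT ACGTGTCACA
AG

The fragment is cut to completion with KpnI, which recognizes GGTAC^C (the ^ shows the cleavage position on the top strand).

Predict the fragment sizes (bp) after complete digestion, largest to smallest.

93, 90, 69 bp

KpnI sites (GGTACC) start at positions 86, 155.
KpnI cuts after base 5 of each site (before the last base), so after positions 90, 159.
Linear molecule, 2 cuts → 3 fragments:
  1–90 → 90 bp
  91–159 → 69 bp
  160–252 → 93 bp
Sorted largest to smallest: 93, 90, 69 bp.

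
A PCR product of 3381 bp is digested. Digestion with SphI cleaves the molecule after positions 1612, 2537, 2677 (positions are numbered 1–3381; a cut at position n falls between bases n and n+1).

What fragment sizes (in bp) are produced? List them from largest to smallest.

1612, 925, 704, 140 bp

Linear molecule, 3 cuts → 4 fragments:
  1612 − 0 = 1612 bp
  2537 − 1612 = 925 bp
  2677 − 2537 = 140 bp
  3381 − 2677 = 704 bp
Sorted largest to smallest: 1612, 925, 704, 140 bp.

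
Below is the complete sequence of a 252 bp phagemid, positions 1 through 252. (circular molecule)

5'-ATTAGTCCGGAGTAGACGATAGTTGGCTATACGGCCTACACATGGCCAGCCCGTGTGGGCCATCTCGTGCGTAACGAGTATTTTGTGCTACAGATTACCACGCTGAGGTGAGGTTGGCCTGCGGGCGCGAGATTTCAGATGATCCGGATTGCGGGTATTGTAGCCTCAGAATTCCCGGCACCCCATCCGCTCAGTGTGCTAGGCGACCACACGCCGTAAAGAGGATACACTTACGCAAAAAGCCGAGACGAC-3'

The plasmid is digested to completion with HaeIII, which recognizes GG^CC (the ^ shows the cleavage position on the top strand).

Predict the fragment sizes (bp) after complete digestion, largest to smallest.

169, 58, 14, 11 bp

HaeIII sites (GGCC) start at positions 33, 44, 58, 116.
HaeIII cuts after base 2 of each site, so after positions 34, 45, 59, 117.
Circular molecule, 4 cuts → 4 fragments:
  35–45 → 11 bp
  46–59 → 14 bp
  60–117 → 58 bp
  118–252 then 1–34 → 135 + 34 = 169 bp
Sorted largest to smallest: 169, 58, 14, 11 bp.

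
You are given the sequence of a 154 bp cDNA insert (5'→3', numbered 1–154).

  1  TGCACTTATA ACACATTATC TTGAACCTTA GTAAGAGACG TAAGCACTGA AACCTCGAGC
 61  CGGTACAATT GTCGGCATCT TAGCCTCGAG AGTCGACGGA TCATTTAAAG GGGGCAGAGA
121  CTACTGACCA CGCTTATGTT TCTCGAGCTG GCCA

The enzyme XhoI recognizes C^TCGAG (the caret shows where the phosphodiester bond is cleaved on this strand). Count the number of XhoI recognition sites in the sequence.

3

CTCGAG occurs starting at positions 54, 85, 142.
XhoI cuts at 3 sites.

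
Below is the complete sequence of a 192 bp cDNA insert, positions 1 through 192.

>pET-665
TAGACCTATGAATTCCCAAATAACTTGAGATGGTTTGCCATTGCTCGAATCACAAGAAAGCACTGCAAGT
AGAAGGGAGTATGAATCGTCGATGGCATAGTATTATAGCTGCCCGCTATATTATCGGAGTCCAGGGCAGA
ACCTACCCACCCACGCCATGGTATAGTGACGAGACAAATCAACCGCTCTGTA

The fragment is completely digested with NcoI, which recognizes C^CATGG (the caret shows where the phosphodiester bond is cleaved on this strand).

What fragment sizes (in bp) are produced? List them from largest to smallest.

The NcoI site (CCATGG) starts at position 156.
NcoI cuts after the first base of each site, so after position 156.
Linear molecule, 1 cut → 2 fragments:
  1–156 → 156 bp
  157–192 → 36 bp
Sorted largest to smallest: 156, 36 bp.

156, 36 bp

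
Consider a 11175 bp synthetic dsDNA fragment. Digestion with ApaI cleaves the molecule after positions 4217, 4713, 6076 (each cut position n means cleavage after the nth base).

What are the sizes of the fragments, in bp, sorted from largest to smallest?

Linear molecule, 3 cuts → 4 fragments:
  4217 − 0 = 4217 bp
  4713 − 4217 = 496 bp
  6076 − 4713 = 1363 bp
  11175 − 6076 = 5099 bp
Sorted largest to smallest: 5099, 4217, 1363, 496 bp.

5099, 4217, 1363, 496 bp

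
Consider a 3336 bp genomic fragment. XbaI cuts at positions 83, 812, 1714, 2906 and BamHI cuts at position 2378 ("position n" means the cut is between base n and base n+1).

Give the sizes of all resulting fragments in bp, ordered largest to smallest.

902, 729, 664, 528, 430, 83 bp

Combined cut positions (sorted): 83, 812, 1714, 2378, 2906.
Linear molecule, 5 cuts → 6 fragments:
  83 − 0 = 83 bp
  812 − 83 = 729 bp
  1714 − 812 = 902 bp
  2378 − 1714 = 664 bp
  2906 − 2378 = 528 bp
  3336 − 2906 = 430 bp
Sorted largest to smallest: 902, 729, 664, 528, 430, 83 bp.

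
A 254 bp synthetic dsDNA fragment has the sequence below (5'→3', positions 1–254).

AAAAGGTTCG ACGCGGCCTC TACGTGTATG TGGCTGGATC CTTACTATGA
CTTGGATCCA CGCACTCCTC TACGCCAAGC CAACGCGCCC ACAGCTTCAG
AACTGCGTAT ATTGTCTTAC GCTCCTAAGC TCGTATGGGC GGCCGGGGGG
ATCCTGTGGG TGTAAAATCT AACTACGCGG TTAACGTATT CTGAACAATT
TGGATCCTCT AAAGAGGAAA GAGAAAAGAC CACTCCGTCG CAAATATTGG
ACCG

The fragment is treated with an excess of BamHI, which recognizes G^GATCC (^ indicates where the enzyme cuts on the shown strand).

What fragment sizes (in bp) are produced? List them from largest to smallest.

BamHI sites (GGATCC) start at positions 36, 54, 149, 202.
BamHI cuts after the first base of each site, so after positions 36, 54, 149, 202.
Linear molecule, 4 cuts → 5 fragments:
  1–36 → 36 bp
  37–54 → 18 bp
  55–149 → 95 bp
  150–202 → 53 bp
  203–254 → 52 bp
Sorted largest to smallest: 95, 53, 52, 36, 18 bp.

95, 53, 52, 36, 18 bp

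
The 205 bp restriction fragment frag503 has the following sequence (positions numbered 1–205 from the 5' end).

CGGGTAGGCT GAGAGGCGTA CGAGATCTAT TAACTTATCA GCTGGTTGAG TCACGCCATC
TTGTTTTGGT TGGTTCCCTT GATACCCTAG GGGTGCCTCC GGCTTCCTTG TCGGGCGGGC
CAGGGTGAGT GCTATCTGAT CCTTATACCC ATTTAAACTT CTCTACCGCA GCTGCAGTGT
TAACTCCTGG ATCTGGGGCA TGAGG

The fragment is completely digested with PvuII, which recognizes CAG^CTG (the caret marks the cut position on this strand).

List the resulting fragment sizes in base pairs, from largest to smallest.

PvuII sites (CAGCTG) start at positions 39, 169.
PvuII cuts after base 3 of each site, so after positions 41, 171.
Linear molecule, 2 cuts → 3 fragments:
  1–41 → 41 bp
  42–171 → 130 bp
  172–205 → 34 bp
Sorted largest to smallest: 130, 41, 34 bp.

130, 41, 34 bp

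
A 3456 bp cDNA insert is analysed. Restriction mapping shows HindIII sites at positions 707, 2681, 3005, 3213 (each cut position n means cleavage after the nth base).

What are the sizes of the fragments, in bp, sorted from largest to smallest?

Linear molecule, 4 cuts → 5 fragments:
  707 − 0 = 707 bp
  2681 − 707 = 1974 bp
  3005 − 2681 = 324 bp
  3213 − 3005 = 208 bp
  3456 − 3213 = 243 bp
Sorted largest to smallest: 1974, 707, 324, 243, 208 bp.

1974, 707, 324, 243, 208 bp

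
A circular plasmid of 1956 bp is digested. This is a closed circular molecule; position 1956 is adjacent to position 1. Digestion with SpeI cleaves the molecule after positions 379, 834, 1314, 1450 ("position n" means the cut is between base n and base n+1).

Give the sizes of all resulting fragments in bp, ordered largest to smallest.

Circular molecule, 4 cuts → 4 fragments:
  834 − 379 = 455 bp
  1314 − 834 = 480 bp
  1450 − 1314 = 136 bp
  wrap: 1956 − 1450 + 379 = 885 bp
Sorted largest to smallest: 885, 480, 455, 136 bp.

885, 480, 455, 136 bp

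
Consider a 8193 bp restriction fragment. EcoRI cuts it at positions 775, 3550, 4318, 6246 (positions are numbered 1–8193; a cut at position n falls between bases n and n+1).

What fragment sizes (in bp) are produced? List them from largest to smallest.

2775, 1947, 1928, 775, 768 bp

Linear molecule, 4 cuts → 5 fragments:
  775 − 0 = 775 bp
  3550 − 775 = 2775 bp
  4318 − 3550 = 768 bp
  6246 − 4318 = 1928 bp
  8193 − 6246 = 1947 bp
Sorted largest to smallest: 2775, 1947, 1928, 775, 768 bp.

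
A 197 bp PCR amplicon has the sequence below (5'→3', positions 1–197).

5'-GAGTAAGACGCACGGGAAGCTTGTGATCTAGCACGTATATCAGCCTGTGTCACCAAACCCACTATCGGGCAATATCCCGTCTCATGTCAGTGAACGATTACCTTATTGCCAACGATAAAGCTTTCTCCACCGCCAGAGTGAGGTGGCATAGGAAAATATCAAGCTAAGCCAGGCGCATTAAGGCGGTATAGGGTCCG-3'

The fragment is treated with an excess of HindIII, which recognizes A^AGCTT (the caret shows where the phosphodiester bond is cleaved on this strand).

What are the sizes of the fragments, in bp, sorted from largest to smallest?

HindIII sites (AAGCTT) start at positions 17, 118.
HindIII cuts after the first base of each site, so after positions 17, 118.
Linear molecule, 2 cuts → 3 fragments:
  1–17 → 17 bp
  18–118 → 101 bp
  119–197 → 79 bp
Sorted largest to smallest: 101, 79, 17 bp.

101, 79, 17 bp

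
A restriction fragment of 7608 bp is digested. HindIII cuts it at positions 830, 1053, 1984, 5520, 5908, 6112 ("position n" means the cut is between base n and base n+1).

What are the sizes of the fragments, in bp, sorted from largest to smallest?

Linear molecule, 6 cuts → 7 fragments:
  830 − 0 = 830 bp
  1053 − 830 = 223 bp
  1984 − 1053 = 931 bp
  5520 − 1984 = 3536 bp
  5908 − 5520 = 388 bp
  6112 − 5908 = 204 bp
  7608 − 6112 = 1496 bp
Sorted largest to smallest: 3536, 1496, 931, 830, 388, 223, 204 bp.

3536, 1496, 931, 830, 388, 223, 204 bp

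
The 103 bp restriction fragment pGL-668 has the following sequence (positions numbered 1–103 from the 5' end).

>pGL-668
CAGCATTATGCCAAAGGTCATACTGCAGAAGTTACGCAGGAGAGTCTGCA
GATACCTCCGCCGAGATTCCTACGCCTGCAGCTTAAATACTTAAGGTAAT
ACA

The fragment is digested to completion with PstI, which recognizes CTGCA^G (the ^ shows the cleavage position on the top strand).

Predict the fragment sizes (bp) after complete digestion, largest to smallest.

PstI sites (CTGCAG) start at positions 23, 46, 76.
PstI cuts after base 5 of each site (before the last base), so after positions 27, 50, 80.
Linear molecule, 3 cuts → 4 fragments:
  1–27 → 27 bp
  28–50 → 23 bp
  51–80 → 30 bp
  81–103 → 23 bp
Sorted largest to smallest: 30, 27, 23, 23 bp.

30, 27, 23, 23 bp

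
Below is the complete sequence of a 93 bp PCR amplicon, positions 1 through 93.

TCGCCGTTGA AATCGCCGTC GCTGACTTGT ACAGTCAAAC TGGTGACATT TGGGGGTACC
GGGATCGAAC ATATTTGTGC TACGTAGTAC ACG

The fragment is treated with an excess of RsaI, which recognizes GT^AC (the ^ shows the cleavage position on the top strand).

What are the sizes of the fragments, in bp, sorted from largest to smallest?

RsaI sites (GTAC) start at positions 29, 56, 87.
RsaI cuts after base 2 of each site, so after positions 30, 57, 88.
Linear molecule, 3 cuts → 4 fragments:
  1–30 → 30 bp
  31–57 → 27 bp
  58–88 → 31 bp
  89–93 → 5 bp
Sorted largest to smallest: 31, 30, 27, 5 bp.

31, 30, 27, 5 bp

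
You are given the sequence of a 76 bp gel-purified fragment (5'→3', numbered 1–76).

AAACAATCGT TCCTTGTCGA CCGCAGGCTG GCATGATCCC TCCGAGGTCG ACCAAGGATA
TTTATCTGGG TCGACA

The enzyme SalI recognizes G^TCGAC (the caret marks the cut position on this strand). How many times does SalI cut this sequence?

GTCGAC occurs starting at positions 16, 47, 70.
SalI cuts at 3 sites.

3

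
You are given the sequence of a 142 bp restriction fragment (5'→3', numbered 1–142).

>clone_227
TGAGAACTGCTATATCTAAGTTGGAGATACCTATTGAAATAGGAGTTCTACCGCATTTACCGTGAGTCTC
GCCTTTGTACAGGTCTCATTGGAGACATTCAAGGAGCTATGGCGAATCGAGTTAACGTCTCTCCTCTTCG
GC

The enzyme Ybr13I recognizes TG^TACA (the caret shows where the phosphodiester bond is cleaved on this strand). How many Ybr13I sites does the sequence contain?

TGTACA occurs starting at position 76.
Ybr13I cuts at 1 site.

1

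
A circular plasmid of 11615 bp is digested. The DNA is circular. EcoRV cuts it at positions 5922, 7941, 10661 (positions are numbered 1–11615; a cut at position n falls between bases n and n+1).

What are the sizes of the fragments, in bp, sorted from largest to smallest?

6876, 2720, 2019 bp

Circular molecule, 3 cuts → 3 fragments:
  7941 − 5922 = 2019 bp
  10661 − 7941 = 2720 bp
  wrap: 11615 − 10661 + 5922 = 6876 bp
Sorted largest to smallest: 6876, 2720, 2019 bp.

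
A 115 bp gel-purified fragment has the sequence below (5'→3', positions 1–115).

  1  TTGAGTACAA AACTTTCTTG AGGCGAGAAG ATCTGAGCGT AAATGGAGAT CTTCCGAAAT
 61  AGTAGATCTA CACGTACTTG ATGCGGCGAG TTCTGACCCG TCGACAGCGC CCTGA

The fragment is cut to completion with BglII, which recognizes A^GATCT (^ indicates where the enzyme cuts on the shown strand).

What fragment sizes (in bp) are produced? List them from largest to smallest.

51, 29, 18, 17 bp

BglII sites (AGATCT) start at positions 29, 47, 64.
BglII cuts after the first base of each site, so after positions 29, 47, 64.
Linear molecule, 3 cuts → 4 fragments:
  1–29 → 29 bp
  30–47 → 18 bp
  48–64 → 17 bp
  65–115 → 51 bp
Sorted largest to smallest: 51, 29, 18, 17 bp.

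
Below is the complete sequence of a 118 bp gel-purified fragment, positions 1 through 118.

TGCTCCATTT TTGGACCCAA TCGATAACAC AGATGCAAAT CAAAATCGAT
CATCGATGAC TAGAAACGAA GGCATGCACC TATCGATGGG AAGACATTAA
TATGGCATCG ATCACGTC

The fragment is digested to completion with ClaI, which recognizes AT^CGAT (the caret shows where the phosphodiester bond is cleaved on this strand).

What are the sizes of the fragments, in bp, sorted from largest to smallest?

ClaI sites (ATCGAT) start at positions 20, 45, 52, 82, 107.
ClaI cuts after base 2 of each site, so after positions 21, 46, 53, 83, 108.
Linear molecule, 5 cuts → 6 fragments:
  1–21 → 21 bp
  22–46 → 25 bp
  47–53 → 7 bp
  54–83 → 30 bp
  84–108 → 25 bp
  109–118 → 10 bp
Sorted largest to smallest: 30, 25, 25, 21, 10, 7 bp.

30, 25, 25, 21, 10, 7 bp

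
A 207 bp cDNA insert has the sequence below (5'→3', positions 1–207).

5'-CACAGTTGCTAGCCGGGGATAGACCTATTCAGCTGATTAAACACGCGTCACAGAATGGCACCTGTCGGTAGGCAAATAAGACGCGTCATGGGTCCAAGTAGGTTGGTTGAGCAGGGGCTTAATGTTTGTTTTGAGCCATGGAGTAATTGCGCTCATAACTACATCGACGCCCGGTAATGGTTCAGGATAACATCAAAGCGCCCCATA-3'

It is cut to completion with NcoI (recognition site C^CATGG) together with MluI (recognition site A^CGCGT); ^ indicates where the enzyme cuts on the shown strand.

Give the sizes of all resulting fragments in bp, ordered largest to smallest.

71, 55, 43, 38 bp

The NcoI site (CCATGG) starts at position 136.
NcoI cuts after the first base of each site, so after position 136.
MluI sites (ACGCGT) start at positions 43, 81.
MluI cuts after the first base of each site, so after positions 43, 81.
Combined cut positions: 43, 81, 136.
Linear molecule, 3 cuts → 4 fragments:
  1–43 → 43 bp
  44–81 → 38 bp
  82–136 → 55 bp
  137–207 → 71 bp
Sorted largest to smallest: 71, 55, 43, 38 bp.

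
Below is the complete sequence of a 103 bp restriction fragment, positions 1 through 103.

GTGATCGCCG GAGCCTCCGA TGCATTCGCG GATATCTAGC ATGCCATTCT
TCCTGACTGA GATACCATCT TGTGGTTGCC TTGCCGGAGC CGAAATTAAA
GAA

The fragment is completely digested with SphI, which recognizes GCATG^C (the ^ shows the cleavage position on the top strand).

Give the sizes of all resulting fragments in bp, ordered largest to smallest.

60, 43 bp

The SphI site (GCATGC) starts at position 39.
SphI cuts after base 5 of each site (before the last base), so after position 43.
Linear molecule, 1 cut → 2 fragments:
  1–43 → 43 bp
  44–103 → 60 bp
Sorted largest to smallest: 60, 43 bp.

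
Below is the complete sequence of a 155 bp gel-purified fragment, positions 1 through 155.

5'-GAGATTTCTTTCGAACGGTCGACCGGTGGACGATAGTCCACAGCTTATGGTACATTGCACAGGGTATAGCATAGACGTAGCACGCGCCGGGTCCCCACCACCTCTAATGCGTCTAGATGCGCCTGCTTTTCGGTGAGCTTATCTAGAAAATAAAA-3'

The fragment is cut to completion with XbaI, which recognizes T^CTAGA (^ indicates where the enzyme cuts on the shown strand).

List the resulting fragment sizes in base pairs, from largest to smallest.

XbaI sites (TCTAGA) start at positions 112, 142.
XbaI cuts after the first base of each site, so after positions 112, 142.
Linear molecule, 2 cuts → 3 fragments:
  1–112 → 112 bp
  113–142 → 30 bp
  143–155 → 13 bp
Sorted largest to smallest: 112, 30, 13 bp.

112, 30, 13 bp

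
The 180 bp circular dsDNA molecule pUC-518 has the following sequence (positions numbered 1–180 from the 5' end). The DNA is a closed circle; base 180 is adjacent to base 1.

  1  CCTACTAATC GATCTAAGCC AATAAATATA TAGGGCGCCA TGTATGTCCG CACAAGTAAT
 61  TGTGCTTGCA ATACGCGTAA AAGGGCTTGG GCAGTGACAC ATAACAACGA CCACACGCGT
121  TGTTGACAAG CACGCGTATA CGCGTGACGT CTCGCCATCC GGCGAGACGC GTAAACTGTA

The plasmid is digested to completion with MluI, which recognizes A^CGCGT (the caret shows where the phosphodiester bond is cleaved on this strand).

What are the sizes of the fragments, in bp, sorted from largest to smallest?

86, 42, 27, 17, 8 bp

MluI sites (ACGCGT) start at positions 73, 115, 132, 140, 167.
MluI cuts after the first base of each site, so after positions 73, 115, 132, 140, 167.
Circular molecule, 5 cuts → 5 fragments:
  74–115 → 42 bp
  116–132 → 17 bp
  133–140 → 8 bp
  141–167 → 27 bp
  168–180 then 1–73 → 13 + 73 = 86 bp
Sorted largest to smallest: 86, 42, 27, 17, 8 bp.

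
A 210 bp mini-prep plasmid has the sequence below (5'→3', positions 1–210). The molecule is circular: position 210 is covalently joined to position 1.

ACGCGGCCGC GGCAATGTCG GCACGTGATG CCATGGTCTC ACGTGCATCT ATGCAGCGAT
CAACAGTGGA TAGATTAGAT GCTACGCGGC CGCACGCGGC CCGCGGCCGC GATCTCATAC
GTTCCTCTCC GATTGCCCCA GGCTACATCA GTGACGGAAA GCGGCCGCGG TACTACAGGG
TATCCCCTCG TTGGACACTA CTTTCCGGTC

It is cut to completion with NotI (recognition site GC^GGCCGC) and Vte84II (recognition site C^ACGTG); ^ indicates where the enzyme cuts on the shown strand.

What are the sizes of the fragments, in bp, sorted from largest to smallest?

NotI sites (GCGGCCGC) start at positions 3, 86, 103, 161.
NotI cuts after base 2 of each site, so after positions 4, 87, 104, 162.
Vte84II sites (CACGTG) start at positions 22, 40.
Vte84II cuts after the first base of each site, so after positions 22, 40.
Combined cut positions: 4, 22, 40, 87, 104, 162.
Circular molecule, 6 cuts → 6 fragments:
  5–22 → 18 bp
  23–40 → 18 bp
  41–87 → 47 bp
  88–104 → 17 bp
  105–162 → 58 bp
  163–210 then 1–4 → 48 + 4 = 52 bp
Sorted largest to smallest: 58, 52, 47, 18, 18, 17 bp.

58, 52, 47, 18, 18, 17 bp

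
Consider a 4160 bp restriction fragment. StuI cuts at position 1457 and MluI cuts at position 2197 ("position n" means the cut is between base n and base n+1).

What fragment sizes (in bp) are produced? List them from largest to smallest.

Combined cut positions (sorted): 1457, 2197.
Linear molecule, 2 cuts → 3 fragments:
  1457 − 0 = 1457 bp
  2197 − 1457 = 740 bp
  4160 − 2197 = 1963 bp
Sorted largest to smallest: 1963, 1457, 740 bp.

1963, 1457, 740 bp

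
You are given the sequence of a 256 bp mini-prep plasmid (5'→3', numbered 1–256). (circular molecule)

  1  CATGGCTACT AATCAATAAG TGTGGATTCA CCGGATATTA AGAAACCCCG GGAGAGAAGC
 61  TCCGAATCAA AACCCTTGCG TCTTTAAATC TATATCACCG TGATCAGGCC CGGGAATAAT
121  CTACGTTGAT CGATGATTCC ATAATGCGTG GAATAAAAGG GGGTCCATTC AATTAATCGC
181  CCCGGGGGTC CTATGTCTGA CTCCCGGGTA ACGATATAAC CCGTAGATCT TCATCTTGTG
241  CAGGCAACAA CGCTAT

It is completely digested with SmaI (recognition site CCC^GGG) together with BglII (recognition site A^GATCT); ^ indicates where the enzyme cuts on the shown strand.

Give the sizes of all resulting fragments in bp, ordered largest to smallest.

SmaI sites (CCCGGG) start at positions 47, 109, 181, 203.
SmaI cuts after base 3 of each site, so after positions 49, 111, 183, 205.
The BglII site (AGATCT) starts at position 225.
BglII cuts after the first base of each site, so after position 225.
Combined cut positions: 49, 111, 183, 205, 225.
Circular molecule, 5 cuts → 5 fragments:
  50–111 → 62 bp
  112–183 → 72 bp
  184–205 → 22 bp
  206–225 → 20 bp
  226–256 then 1–49 → 31 + 49 = 80 bp
Sorted largest to smallest: 80, 72, 62, 22, 20 bp.

80, 72, 62, 22, 20 bp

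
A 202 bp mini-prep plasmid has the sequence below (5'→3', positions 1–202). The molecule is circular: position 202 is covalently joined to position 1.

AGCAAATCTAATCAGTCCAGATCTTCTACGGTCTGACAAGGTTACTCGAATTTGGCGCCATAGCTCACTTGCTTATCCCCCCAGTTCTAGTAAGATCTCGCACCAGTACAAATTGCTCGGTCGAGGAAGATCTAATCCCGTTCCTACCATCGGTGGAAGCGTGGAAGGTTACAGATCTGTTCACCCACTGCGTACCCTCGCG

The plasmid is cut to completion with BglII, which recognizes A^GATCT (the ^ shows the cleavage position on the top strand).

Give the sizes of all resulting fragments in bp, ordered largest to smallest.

74, 48, 45, 35 bp

BglII sites (AGATCT) start at positions 19, 93, 128, 173.
BglII cuts after the first base of each site, so after positions 19, 93, 128, 173.
Circular molecule, 4 cuts → 4 fragments:
  20–93 → 74 bp
  94–128 → 35 bp
  129–173 → 45 bp
  174–202 then 1–19 → 29 + 19 = 48 bp
Sorted largest to smallest: 74, 48, 45, 35 bp.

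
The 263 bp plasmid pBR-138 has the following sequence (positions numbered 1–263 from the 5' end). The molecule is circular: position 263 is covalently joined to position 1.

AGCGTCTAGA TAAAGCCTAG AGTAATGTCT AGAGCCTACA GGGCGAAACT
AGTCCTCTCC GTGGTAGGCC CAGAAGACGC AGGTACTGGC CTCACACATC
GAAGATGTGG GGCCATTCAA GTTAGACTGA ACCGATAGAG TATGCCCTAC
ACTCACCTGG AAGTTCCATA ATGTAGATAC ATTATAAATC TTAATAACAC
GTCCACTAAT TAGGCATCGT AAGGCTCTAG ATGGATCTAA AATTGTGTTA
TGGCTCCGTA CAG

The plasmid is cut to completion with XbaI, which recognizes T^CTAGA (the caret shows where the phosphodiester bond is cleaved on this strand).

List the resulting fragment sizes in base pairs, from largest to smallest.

198, 42, 23 bp

XbaI sites (TCTAGA) start at positions 5, 28, 226.
XbaI cuts after the first base of each site, so after positions 5, 28, 226.
Circular molecule, 3 cuts → 3 fragments:
  6–28 → 23 bp
  29–226 → 198 bp
  227–263 then 1–5 → 37 + 5 = 42 bp
Sorted largest to smallest: 198, 42, 23 bp.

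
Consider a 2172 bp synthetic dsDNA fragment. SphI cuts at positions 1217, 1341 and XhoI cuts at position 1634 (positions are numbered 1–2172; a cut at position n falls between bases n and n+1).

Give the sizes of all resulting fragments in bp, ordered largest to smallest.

Combined cut positions (sorted): 1217, 1341, 1634.
Linear molecule, 3 cuts → 4 fragments:
  1217 − 0 = 1217 bp
  1341 − 1217 = 124 bp
  1634 − 1341 = 293 bp
  2172 − 1634 = 538 bp
Sorted largest to smallest: 1217, 538, 293, 124 bp.

1217, 538, 293, 124 bp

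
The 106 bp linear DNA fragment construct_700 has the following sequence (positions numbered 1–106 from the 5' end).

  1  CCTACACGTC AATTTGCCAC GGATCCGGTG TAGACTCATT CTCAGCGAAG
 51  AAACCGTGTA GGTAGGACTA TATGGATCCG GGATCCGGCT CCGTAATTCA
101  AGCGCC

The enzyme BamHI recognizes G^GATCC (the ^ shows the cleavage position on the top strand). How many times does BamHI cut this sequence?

GGATCC occurs starting at positions 21, 74, 81.
BamHI cuts at 3 sites.

3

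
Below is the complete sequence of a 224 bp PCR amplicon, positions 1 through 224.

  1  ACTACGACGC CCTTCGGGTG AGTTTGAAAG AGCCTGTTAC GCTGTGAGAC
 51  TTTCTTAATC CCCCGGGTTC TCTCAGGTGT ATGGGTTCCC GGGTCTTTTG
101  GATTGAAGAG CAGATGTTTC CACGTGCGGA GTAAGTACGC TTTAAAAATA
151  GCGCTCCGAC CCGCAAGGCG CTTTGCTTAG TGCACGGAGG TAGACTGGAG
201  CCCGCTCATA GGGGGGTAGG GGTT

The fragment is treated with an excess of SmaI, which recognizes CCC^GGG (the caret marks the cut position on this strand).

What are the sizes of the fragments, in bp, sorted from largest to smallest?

134, 64, 26 bp

SmaI sites (CCCGGG) start at positions 62, 88.
SmaI cuts after base 3 of each site, so after positions 64, 90.
Linear molecule, 2 cuts → 3 fragments:
  1–64 → 64 bp
  65–90 → 26 bp
  91–224 → 134 bp
Sorted largest to smallest: 134, 64, 26 bp.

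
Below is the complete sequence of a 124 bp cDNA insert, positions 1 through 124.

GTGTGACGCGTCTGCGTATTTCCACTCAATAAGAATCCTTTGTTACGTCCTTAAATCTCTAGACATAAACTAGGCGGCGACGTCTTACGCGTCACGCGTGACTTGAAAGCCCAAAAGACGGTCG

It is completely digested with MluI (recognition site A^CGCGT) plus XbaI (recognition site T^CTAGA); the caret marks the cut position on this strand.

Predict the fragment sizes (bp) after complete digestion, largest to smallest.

MluI sites (ACGCGT) start at positions 6, 87, 94.
MluI cuts after the first base of each site, so after positions 6, 87, 94.
The XbaI site (TCTAGA) starts at position 58.
XbaI cuts after the first base of each site, so after position 58.
Combined cut positions: 6, 58, 87, 94.
Linear molecule, 4 cuts → 5 fragments:
  1–6 → 6 bp
  7–58 → 52 bp
  59–87 → 29 bp
  88–94 → 7 bp
  95–124 → 30 bp
Sorted largest to smallest: 52, 30, 29, 7, 6 bp.

52, 30, 29, 7, 6 bp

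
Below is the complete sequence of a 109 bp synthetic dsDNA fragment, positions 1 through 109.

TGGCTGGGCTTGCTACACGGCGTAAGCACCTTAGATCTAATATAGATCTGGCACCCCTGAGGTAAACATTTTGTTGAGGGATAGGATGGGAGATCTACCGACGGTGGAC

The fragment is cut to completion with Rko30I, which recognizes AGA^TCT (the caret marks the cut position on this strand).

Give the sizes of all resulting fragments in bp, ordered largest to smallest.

Rko30I sites (AGATCT) start at positions 33, 44, 91.
Rko30I cuts after base 3 of each site, so after positions 35, 46, 93.
Linear molecule, 3 cuts → 4 fragments:
  1–35 → 35 bp
  36–46 → 11 bp
  47–93 → 47 bp
  94–109 → 16 bp
Sorted largest to smallest: 47, 35, 16, 11 bp.

47, 35, 16, 11 bp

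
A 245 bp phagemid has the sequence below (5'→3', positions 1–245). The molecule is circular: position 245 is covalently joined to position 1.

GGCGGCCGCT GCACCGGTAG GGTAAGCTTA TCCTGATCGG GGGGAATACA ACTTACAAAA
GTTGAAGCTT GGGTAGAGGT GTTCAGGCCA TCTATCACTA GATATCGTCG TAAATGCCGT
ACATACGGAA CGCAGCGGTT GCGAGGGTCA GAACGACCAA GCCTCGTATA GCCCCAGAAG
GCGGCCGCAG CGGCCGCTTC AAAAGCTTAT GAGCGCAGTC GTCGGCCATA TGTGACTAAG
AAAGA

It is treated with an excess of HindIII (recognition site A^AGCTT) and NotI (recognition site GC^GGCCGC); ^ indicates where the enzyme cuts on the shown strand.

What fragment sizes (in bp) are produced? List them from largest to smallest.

117, 45, 41, 21, 12, 9 bp

HindIII sites (AAGCTT) start at positions 24, 65, 203.
HindIII cuts after the first base of each site, so after positions 24, 65, 203.
NotI sites (GCGGCCGC) start at positions 2, 181, 190.
NotI cuts after base 2 of each site, so after positions 3, 182, 191.
Combined cut positions: 3, 24, 65, 182, 191, 203.
Circular molecule, 6 cuts → 6 fragments:
  4–24 → 21 bp
  25–65 → 41 bp
  66–182 → 117 bp
  183–191 → 9 bp
  192–203 → 12 bp
  204–245 then 1–3 → 42 + 3 = 45 bp
Sorted largest to smallest: 117, 45, 41, 21, 12, 9 bp.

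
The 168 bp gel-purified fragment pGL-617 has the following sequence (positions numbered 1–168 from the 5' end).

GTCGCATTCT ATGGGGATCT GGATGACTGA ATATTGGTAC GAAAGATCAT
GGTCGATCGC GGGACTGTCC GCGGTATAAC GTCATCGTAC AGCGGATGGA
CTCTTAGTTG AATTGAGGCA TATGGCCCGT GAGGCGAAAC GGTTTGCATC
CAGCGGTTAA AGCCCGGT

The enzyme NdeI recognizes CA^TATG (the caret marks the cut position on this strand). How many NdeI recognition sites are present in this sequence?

CATATG occurs starting at position 119.
NdeI cuts at 1 site.

1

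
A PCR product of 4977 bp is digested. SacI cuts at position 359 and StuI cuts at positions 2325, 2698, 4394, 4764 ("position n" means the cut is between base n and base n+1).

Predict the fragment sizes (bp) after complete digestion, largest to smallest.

1966, 1696, 373, 370, 359, 213 bp

Combined cut positions (sorted): 359, 2325, 2698, 4394, 4764.
Linear molecule, 5 cuts → 6 fragments:
  359 − 0 = 359 bp
  2325 − 359 = 1966 bp
  2698 − 2325 = 373 bp
  4394 − 2698 = 1696 bp
  4764 − 4394 = 370 bp
  4977 − 4764 = 213 bp
Sorted largest to smallest: 1966, 1696, 373, 370, 359, 213 bp.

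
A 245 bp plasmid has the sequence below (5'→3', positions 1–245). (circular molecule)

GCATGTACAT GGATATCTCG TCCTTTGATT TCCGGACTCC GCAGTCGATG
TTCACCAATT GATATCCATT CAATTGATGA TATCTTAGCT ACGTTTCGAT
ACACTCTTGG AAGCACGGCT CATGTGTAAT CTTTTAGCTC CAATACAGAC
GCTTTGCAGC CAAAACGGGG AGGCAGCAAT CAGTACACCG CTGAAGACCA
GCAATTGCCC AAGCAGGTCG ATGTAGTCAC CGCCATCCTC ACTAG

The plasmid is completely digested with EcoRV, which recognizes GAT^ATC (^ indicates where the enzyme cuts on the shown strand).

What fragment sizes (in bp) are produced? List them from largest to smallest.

178, 49, 18 bp

EcoRV sites (GATATC) start at positions 12, 61, 79.
EcoRV cuts after base 3 of each site, so after positions 14, 63, 81.
Circular molecule, 3 cuts → 3 fragments:
  15–63 → 49 bp
  64–81 → 18 bp
  82–245 then 1–14 → 164 + 14 = 178 bp
Sorted largest to smallest: 178, 49, 18 bp.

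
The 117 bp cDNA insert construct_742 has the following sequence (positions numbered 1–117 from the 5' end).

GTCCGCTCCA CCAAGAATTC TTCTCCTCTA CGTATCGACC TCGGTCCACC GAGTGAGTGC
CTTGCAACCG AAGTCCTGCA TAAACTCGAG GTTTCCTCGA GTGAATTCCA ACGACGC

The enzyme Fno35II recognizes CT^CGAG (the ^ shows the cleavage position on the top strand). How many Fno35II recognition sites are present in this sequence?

2

CTCGAG occurs starting at positions 85, 96.
Fno35II cuts at 2 sites.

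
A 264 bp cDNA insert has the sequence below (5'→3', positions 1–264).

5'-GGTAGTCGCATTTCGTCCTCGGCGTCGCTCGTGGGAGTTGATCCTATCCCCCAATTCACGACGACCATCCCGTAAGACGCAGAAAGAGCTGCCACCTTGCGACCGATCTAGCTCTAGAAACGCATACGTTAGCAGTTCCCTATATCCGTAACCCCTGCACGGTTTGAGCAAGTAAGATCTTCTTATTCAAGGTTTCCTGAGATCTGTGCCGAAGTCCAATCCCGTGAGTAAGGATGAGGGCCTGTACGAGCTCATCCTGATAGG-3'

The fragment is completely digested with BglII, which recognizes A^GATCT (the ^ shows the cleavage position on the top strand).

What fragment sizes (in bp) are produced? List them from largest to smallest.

175, 64, 25 bp

BglII sites (AGATCT) start at positions 175, 200.
BglII cuts after the first base of each site, so after positions 175, 200.
Linear molecule, 2 cuts → 3 fragments:
  1–175 → 175 bp
  176–200 → 25 bp
  201–264 → 64 bp
Sorted largest to smallest: 175, 64, 25 bp.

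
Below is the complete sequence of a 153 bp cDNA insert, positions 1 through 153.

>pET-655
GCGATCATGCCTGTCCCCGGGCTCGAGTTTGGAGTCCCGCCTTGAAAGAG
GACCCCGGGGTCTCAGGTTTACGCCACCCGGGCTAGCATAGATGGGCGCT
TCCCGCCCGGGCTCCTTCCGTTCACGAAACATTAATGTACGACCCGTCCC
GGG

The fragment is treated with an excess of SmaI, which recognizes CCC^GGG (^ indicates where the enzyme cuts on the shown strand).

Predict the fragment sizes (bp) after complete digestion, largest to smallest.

SmaI sites (CCCGGG) start at positions 16, 54, 77, 106, 148.
SmaI cuts after base 3 of each site, so after positions 18, 56, 79, 108, 150.
Linear molecule, 5 cuts → 6 fragments:
  1–18 → 18 bp
  19–56 → 38 bp
  57–79 → 23 bp
  80–108 → 29 bp
  109–150 → 42 bp
  151–153 → 3 bp
Sorted largest to smallest: 42, 38, 29, 23, 18, 3 bp.

42, 38, 29, 23, 18, 3 bp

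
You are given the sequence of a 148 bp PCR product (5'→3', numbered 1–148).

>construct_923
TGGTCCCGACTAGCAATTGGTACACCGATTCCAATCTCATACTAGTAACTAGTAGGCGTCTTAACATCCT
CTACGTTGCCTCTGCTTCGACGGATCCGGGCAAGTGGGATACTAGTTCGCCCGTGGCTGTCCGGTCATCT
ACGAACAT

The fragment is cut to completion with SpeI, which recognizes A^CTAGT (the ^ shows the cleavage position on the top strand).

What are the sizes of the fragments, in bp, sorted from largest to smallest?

63, 41, 37, 7 bp

SpeI sites (ACTAGT) start at positions 41, 48, 111.
SpeI cuts after the first base of each site, so after positions 41, 48, 111.
Linear molecule, 3 cuts → 4 fragments:
  1–41 → 41 bp
  42–48 → 7 bp
  49–111 → 63 bp
  112–148 → 37 bp
Sorted largest to smallest: 63, 41, 37, 7 bp.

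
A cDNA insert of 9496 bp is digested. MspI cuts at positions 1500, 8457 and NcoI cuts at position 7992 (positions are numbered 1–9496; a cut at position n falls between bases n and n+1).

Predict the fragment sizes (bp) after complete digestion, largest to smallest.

Combined cut positions (sorted): 1500, 7992, 8457.
Linear molecule, 3 cuts → 4 fragments:
  1500 − 0 = 1500 bp
  7992 − 1500 = 6492 bp
  8457 − 7992 = 465 bp
  9496 − 8457 = 1039 bp
Sorted largest to smallest: 6492, 1500, 1039, 465 bp.

6492, 1500, 1039, 465 bp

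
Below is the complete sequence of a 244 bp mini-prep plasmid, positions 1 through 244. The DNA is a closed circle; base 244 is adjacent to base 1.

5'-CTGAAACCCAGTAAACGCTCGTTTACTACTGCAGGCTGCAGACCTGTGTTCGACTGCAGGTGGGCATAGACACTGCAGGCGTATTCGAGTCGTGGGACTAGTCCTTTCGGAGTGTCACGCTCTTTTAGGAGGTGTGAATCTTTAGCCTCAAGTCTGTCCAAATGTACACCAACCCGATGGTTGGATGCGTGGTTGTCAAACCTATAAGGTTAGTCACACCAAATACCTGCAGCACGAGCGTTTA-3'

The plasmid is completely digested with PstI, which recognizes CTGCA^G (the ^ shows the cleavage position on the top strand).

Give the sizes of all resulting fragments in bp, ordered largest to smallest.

154, 46, 19, 18, 7 bp

PstI sites (CTGCAG) start at positions 29, 36, 54, 73, 227.
PstI cuts after base 5 of each site (before the last base), so after positions 33, 40, 58, 77, 231.
Circular molecule, 5 cuts → 5 fragments:
  34–40 → 7 bp
  41–58 → 18 bp
  59–77 → 19 bp
  78–231 → 154 bp
  232–244 then 1–33 → 13 + 33 = 46 bp
Sorted largest to smallest: 154, 46, 19, 18, 7 bp.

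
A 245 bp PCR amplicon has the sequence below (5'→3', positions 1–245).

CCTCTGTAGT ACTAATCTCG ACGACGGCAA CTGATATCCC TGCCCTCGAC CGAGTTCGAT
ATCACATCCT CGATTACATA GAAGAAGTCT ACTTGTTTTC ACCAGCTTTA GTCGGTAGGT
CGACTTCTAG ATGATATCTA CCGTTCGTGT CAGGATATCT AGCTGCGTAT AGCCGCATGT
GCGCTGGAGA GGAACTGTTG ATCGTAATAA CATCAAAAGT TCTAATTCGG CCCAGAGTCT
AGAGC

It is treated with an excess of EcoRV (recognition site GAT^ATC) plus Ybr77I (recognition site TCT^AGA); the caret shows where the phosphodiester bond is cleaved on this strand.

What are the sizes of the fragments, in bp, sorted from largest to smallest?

84, 68, 35, 25, 21, 7, 5 bp

EcoRV sites (GATATC) start at positions 33, 58, 133, 154.
EcoRV cuts after base 3 of each site, so after positions 35, 60, 135, 156.
Ybr77I sites (TCTAGA) start at positions 126, 238.
Ybr77I cuts after base 3 of each site, so after positions 128, 240.
Combined cut positions: 35, 60, 128, 135, 156, 240.
Linear molecule, 6 cuts → 7 fragments:
  1–35 → 35 bp
  36–60 → 25 bp
  61–128 → 68 bp
  129–135 → 7 bp
  136–156 → 21 bp
  157–240 → 84 bp
  241–245 → 5 bp
Sorted largest to smallest: 84, 68, 35, 25, 21, 7, 5 bp.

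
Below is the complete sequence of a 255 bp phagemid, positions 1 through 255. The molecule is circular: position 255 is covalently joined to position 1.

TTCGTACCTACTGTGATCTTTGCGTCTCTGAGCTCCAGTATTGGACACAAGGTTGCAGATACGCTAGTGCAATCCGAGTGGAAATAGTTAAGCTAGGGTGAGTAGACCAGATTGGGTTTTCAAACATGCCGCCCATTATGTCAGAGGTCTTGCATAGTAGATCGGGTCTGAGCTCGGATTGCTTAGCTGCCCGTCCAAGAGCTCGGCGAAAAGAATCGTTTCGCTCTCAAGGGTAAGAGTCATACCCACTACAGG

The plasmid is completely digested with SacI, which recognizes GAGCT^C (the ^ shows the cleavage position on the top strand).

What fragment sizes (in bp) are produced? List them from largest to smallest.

140, 86, 29 bp

SacI sites (GAGCTC) start at positions 30, 170, 199.
SacI cuts after base 5 of each site (before the last base), so after positions 34, 174, 203.
Circular molecule, 3 cuts → 3 fragments:
  35–174 → 140 bp
  175–203 → 29 bp
  204–255 then 1–34 → 52 + 34 = 86 bp
Sorted largest to smallest: 140, 86, 29 bp.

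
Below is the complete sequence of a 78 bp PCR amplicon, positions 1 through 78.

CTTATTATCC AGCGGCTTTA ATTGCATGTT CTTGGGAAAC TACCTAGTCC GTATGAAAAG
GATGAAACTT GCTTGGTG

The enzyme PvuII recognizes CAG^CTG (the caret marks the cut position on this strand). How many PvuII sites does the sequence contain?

0

No occurrence of CAGCTG is present in the sequence.
PvuII does not cut: 0 sites.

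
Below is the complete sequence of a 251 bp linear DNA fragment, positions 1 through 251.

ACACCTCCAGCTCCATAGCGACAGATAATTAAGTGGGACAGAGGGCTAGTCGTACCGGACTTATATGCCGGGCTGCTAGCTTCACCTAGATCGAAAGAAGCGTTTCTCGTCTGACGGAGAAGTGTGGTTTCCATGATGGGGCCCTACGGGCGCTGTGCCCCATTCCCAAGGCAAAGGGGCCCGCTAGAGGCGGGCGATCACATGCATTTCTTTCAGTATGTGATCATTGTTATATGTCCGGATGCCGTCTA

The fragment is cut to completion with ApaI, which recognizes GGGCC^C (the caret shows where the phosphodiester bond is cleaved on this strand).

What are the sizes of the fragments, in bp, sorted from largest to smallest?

143, 70, 38 bp

ApaI sites (GGGCCC) start at positions 139, 177.
ApaI cuts after base 5 of each site (before the last base), so after positions 143, 181.
Linear molecule, 2 cuts → 3 fragments:
  1–143 → 143 bp
  144–181 → 38 bp
  182–251 → 70 bp
Sorted largest to smallest: 143, 70, 38 bp.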